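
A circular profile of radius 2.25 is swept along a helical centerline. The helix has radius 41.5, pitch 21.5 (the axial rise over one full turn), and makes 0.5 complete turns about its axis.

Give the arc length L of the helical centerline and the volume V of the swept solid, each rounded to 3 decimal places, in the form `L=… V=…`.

L=130.819 V=2080.579

2πR = 2π·41.5 = 260.752190
per-turn = √(260.752190² + 21.5²) = √(67991.7047 + 462.25) = √68453.9547 = 261.637067
L = 0.5 × 261.637067 = 130.818533
V = π·2.25² × L = 15.904313 × 130.818533 = 2080.578876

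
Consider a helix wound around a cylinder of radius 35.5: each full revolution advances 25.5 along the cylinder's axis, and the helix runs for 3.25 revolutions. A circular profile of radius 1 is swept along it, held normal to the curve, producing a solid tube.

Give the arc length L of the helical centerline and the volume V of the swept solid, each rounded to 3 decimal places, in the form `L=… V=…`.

L=729.644 V=2292.245

2πR = 2π·35.5 = 223.053078
per-turn = √(223.053078² + 25.5²) = √(49752.6758 + 650.25) = √50402.9258 = 224.505959
L = 3.25 × 224.505959 = 729.644368
V = π·1² × L = 3.141593 × 729.644368 = 2292.245386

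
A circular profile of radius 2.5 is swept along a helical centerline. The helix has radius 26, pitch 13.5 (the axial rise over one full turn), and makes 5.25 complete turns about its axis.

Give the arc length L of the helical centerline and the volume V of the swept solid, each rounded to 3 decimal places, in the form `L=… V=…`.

L=860.578 V=16897.415

2πR = 2π·26 = 163.362818
per-turn = √(163.362818² + 13.5²) = √(26687.4103 + 182.25) = √26869.6603 = 163.919676
L = 5.25 × 163.919676 = 860.578301
V = π·2.5² × L = 19.634954 × 860.578301 = 16897.415425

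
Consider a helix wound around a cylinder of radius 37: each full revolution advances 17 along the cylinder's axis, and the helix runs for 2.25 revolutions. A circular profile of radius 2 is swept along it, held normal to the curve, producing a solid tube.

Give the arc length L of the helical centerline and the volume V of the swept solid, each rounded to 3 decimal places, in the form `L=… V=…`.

L=524.472 V=6590.707

2πR = 2π·37 = 232.477856
per-turn = √(232.477856² + 17²) = √(54045.9537 + 289) = √54334.9537 = 233.098592
L = 2.25 × 233.098592 = 524.471833
V = π·2² × L = 12.566371 × 524.471833 = 6590.707424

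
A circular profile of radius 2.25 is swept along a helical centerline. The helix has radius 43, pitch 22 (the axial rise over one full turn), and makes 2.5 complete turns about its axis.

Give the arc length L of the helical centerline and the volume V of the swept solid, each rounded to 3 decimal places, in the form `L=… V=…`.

2πR = 2π·43 = 270.176968
per-turn = √(270.176968² + 22²) = √(72995.5942 + 484) = √73479.5942 = 271.071198
L = 2.5 × 271.071198 = 677.677994
V = π·2.25² × L = 15.904313 × 677.677994 = 10778.002799

L=677.678 V=10778.003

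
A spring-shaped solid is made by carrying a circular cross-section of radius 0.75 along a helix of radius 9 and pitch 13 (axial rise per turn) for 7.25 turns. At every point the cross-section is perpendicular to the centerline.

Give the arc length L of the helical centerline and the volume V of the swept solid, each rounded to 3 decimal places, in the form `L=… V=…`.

2πR = 2π·9 = 56.548668
per-turn = √(56.548668² + 13²) = √(3197.7518 + 169) = √3366.7518 = 58.023718
L = 7.25 × 58.023718 = 420.671954
V = π·0.75² × L = 1.767146 × 420.671954 = 743.388705

L=420.672 V=743.389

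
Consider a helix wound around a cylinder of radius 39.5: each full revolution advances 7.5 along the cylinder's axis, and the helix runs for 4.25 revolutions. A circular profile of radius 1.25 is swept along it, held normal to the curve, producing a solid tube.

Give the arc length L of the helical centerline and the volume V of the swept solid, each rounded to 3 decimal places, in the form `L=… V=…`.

L=1055.271 V=5180.051

2πR = 2π·39.5 = 248.185820
per-turn = √(248.185820² + 7.5²) = √(61596.2011 + 56.25) = √61652.4511 = 248.299116
L = 4.25 × 248.299116 = 1055.271244
V = π·1.25² × L = 4.908739 × 1055.271244 = 5180.050603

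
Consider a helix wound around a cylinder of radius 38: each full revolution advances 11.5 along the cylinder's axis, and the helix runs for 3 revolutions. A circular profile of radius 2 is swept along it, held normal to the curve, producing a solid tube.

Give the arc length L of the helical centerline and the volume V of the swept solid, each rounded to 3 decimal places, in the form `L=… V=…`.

L=717.113 V=9011.514

2πR = 2π·38 = 238.761042
per-turn = √(238.761042² + 11.5²) = √(57006.8350 + 132.25) = √57139.0850 = 239.037832
L = 3 × 239.037832 = 717.113495
V = π·2² × L = 12.566371 × 717.113495 = 9011.513955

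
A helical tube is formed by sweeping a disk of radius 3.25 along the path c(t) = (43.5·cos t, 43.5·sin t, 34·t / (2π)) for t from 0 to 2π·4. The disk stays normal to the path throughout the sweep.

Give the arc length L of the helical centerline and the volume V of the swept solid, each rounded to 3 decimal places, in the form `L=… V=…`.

L=1101.701 V=36557.816

2πR = 2π·43.5 = 273.318561
per-turn = √(273.318561² + 34²) = √(74703.0357 + 1156) = √75859.0357 = 275.425191
L = 4 × 275.425191 = 1101.700763
V = π·3.25² × L = 33.183072 × 1101.700763 = 36557.816189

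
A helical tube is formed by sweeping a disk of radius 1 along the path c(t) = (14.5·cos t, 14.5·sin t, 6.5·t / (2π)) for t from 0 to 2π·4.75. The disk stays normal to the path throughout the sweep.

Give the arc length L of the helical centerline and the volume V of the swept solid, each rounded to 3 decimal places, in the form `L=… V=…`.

2πR = 2π·14.5 = 91.106187
per-turn = √(91.106187² + 6.5²) = √(8300.3373 + 42.25) = √8342.5873 = 91.337765
L = 4.75 × 91.337765 = 433.854383
V = π·1² × L = 3.141593 × 433.854383 = 1362.993744

L=433.854 V=1362.994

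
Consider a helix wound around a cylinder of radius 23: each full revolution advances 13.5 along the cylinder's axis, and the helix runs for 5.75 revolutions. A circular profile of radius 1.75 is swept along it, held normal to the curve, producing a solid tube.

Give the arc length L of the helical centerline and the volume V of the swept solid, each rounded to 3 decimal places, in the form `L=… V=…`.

L=834.569 V=8029.496

2πR = 2π·23 = 144.513262
per-turn = √(144.513262² + 13.5²) = √(20884.0829 + 182.25) = √21066.3329 = 145.142457
L = 5.75 × 145.142457 = 834.569130
V = π·1.75² × L = 9.621128 × 834.569130 = 8029.496004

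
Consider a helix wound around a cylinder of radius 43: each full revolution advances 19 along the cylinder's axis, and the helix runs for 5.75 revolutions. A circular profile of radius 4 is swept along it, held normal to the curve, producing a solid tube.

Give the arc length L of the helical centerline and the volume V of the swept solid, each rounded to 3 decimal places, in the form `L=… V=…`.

L=1557.354 V=78281.165

2πR = 2π·43 = 270.176968
per-turn = √(270.176968² + 19²) = √(72995.5942 + 361) = √73356.5942 = 270.844225
L = 5.75 × 270.844225 = 1557.354293
V = π·4² × L = 50.265482 × 1557.354293 = 78281.164898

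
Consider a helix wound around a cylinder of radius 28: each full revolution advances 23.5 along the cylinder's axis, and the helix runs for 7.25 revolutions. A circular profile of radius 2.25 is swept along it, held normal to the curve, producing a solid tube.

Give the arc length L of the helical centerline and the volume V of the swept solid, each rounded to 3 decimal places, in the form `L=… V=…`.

2πR = 2π·28 = 175.929189
per-turn = √(175.929189² + 23.5²) = √(30951.0794 + 552.25) = √31503.3294 = 177.491773
L = 7.25 × 177.491773 = 1286.815353
V = π·2.25² × L = 15.904313 × 1286.815353 = 20465.913895

L=1286.815 V=20465.914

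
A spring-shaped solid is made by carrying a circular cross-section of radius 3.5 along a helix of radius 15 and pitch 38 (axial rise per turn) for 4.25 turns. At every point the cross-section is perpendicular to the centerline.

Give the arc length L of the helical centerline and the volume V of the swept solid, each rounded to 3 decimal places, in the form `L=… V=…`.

2πR = 2π·15 = 94.247780
per-turn = √(94.247780² + 38²) = √(8882.6440 + 1444) = √10326.6440 = 101.620096
L = 4.25 × 101.620096 = 431.885409
V = π·3.5² × L = 38.484510 × 431.885409 = 16620.898346

L=431.885 V=16620.898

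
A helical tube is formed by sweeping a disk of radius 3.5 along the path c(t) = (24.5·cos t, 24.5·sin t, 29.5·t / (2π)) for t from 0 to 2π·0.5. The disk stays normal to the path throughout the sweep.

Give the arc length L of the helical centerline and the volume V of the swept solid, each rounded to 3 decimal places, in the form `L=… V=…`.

2πR = 2π·24.5 = 153.938040
per-turn = √(153.938040² + 29.5²) = √(23696.9202 + 870.25) = √24567.1702 = 156.739179
L = 0.5 × 156.739179 = 78.369589
V = π·3.5² × L = 38.484510 × 78.369589 = 3016.015247

L=78.370 V=3016.015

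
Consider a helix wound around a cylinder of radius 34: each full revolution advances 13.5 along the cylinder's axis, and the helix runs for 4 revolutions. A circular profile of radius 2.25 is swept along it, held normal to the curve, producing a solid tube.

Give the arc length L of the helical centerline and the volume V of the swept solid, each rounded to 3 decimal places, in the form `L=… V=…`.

L=856.218 V=13617.555

2πR = 2π·34 = 213.628300
per-turn = √(213.628300² + 13.5²) = √(45637.0508 + 182.25) = √45819.3008 = 214.054434
L = 4 × 214.054434 = 856.217736
V = π·2.25² × L = 15.904313 × 856.217736 = 13617.554711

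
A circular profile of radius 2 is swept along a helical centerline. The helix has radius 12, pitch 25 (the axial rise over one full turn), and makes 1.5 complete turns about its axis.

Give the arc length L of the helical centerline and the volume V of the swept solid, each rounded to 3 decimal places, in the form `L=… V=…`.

2πR = 2π·12 = 75.398224
per-turn = √(75.398224² + 25²) = √(5684.8921 + 625) = √6309.8921 = 79.434829
L = 1.5 × 79.434829 = 119.152244
V = π·2² × L = 12.566371 × 119.152244 = 1497.311260

L=119.152 V=1497.311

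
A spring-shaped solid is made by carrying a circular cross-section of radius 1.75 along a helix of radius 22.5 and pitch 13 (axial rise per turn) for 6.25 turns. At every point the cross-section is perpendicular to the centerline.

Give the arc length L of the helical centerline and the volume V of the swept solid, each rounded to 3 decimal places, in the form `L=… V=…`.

2πR = 2π·22.5 = 141.371669
per-turn = √(141.371669² + 13²) = √(19985.9489 + 169) = √20154.9489 = 141.968126
L = 6.25 × 141.968126 = 887.300790
V = π·1.75² × L = 9.621128 × 887.300790 = 8536.834033

L=887.301 V=8536.834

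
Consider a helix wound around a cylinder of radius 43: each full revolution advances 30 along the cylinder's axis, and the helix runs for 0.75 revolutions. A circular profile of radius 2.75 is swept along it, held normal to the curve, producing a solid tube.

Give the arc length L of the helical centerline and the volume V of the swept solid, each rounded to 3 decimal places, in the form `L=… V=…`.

L=203.878 V=4843.795

2πR = 2π·43 = 270.176968
per-turn = √(270.176968² + 30²) = √(72995.5942 + 900) = √73895.5942 = 271.837441
L = 0.75 × 271.837441 = 203.878081
V = π·2.75² × L = 23.758294 × 203.878081 = 4843.795467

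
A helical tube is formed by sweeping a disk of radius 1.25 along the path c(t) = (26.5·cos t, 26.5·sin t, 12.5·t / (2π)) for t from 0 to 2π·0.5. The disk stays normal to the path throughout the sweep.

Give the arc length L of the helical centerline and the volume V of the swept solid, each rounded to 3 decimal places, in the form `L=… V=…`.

2πR = 2π·26.5 = 166.504411
per-turn = √(166.504411² + 12.5²) = √(27723.7188 + 156.25) = √27879.9688 = 166.972958
L = 0.5 × 166.972958 = 83.486479
V = π·1.25² × L = 4.908739 × 83.486479 = 409.813296

L=83.486 V=409.813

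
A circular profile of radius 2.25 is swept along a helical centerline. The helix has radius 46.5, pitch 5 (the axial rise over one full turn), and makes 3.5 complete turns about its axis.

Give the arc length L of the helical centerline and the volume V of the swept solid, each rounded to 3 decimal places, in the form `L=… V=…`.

2πR = 2π·46.5 = 292.168117
per-turn = √(292.168117² + 5²) = √(85362.2085 + 25) = √85387.2085 = 292.210897
L = 3.5 × 292.210897 = 1022.738140
V = π·2.25² × L = 15.904313 × 1022.738140 = 16265.947305

L=1022.738 V=16265.947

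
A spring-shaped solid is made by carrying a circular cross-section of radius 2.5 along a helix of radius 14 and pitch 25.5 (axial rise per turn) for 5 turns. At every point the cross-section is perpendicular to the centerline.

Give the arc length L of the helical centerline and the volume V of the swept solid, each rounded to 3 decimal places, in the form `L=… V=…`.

2πR = 2π·14 = 87.964594
per-turn = √(87.964594² + 25.5²) = √(7737.7699 + 650.25) = √8388.0199 = 91.586134
L = 5 × 91.586134 = 457.930668
V = π·2.5² × L = 19.634954 × 457.930668 = 8991.447631

L=457.931 V=8991.448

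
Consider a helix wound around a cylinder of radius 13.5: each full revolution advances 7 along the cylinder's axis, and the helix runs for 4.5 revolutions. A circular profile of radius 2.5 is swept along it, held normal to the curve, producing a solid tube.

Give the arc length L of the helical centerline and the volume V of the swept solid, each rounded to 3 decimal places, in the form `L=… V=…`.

L=383.001 V=7520.208

2πR = 2π·13.5 = 84.823002
per-turn = √(84.823002² + 7²) = √(7194.9416 + 49) = √7243.9416 = 85.111348
L = 4.5 × 85.111348 = 383.001067
V = π·2.5² × L = 19.634954 × 383.001067 = 7520.208371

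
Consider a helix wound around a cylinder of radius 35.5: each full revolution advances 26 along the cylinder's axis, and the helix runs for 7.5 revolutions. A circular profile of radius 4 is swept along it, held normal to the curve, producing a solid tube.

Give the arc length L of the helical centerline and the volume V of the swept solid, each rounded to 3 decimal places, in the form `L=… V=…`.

L=1684.225 V=84658.370

2πR = 2π·35.5 = 223.053078
per-turn = √(223.053078² + 26²) = √(49752.6758 + 676) = √50428.6758 = 224.563300
L = 7.5 × 224.563300 = 1684.224751
V = π·4² × L = 50.265482 × 1684.224751 = 84658.369692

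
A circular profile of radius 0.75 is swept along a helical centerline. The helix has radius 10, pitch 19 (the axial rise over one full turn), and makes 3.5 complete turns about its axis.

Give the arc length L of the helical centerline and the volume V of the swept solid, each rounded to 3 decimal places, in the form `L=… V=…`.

2πR = 2π·10 = 62.831853
per-turn = √(62.831853² + 19²) = √(3947.8418 + 361) = √4308.8418 = 65.641768
L = 3.5 × 65.641768 = 229.746189
V = π·0.75² × L = 1.767146 × 229.746189 = 405.995029

L=229.746 V=405.995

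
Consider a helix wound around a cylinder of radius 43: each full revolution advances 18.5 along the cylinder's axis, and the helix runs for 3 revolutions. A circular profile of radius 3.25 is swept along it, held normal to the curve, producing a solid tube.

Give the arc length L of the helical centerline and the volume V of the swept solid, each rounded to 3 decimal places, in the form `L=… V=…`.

2πR = 2π·43 = 270.176968
per-turn = √(270.176968² + 18.5²) = √(72995.5942 + 342.25) = √73337.8442 = 270.809609
L = 3 × 270.809609 = 812.428826
V = π·3.25² × L = 33.183072 × 812.428826 = 26958.884557

L=812.429 V=26958.885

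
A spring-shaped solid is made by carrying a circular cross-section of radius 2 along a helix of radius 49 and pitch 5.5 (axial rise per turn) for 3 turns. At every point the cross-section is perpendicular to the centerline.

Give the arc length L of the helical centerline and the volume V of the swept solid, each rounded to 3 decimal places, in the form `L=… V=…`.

2πR = 2π·49 = 307.876080
per-turn = √(307.876080² + 5.5²) = √(94787.6807 + 30.25) = √94817.9307 = 307.925203
L = 3 × 307.925203 = 923.775609
V = π·2² × L = 12.566371 × 923.775609 = 11608.506669

L=923.776 V=11608.507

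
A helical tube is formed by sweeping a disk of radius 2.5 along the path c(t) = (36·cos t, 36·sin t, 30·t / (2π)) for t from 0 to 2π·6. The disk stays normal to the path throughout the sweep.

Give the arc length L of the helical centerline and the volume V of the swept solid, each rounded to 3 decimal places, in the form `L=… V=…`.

2πR = 2π·36 = 226.194671
per-turn = √(226.194671² + 30²) = √(51164.0292 + 900) = √52064.0292 = 228.175435
L = 6 × 228.175435 = 1369.052611
V = π·2.5² × L = 19.634954 × 1369.052611 = 26881.285157

L=1369.053 V=26881.285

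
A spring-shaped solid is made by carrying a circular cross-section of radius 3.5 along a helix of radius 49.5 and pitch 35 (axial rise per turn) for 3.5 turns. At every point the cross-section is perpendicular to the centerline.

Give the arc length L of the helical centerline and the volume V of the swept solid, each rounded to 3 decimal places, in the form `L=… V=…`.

2πR = 2π·49.5 = 311.017673
per-turn = √(311.017673² + 35²) = √(96731.9927 + 1225) = √97956.9927 = 312.980818
L = 3.5 × 312.980818 = 1095.432865
V = π·3.5² × L = 38.484510 × 1095.432865 = 42157.197042

L=1095.433 V=42157.197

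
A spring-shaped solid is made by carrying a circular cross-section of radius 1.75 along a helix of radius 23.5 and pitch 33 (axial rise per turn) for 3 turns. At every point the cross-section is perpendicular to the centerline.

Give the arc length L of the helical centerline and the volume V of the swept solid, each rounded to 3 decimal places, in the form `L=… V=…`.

L=453.893 V=4366.960

2πR = 2π·23.5 = 147.654855
per-turn = √(147.654855² + 33²) = √(21801.9561 + 1089) = √22890.9561 = 151.297575
L = 3 × 151.297575 = 453.892724
V = π·1.75² × L = 9.621128 × 453.892724 = 4366.959772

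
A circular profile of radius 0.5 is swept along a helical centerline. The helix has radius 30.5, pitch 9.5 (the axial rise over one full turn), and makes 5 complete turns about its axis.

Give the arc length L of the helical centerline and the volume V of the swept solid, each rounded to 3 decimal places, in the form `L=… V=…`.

2πR = 2π·30.5 = 191.637152
per-turn = √(191.637152² + 9.5²) = √(36724.7980 + 90.25) = √36815.0480 = 191.872478
L = 5 × 191.872478 = 959.362392
V = π·0.5² × L = 0.785398 × 959.362392 = 753.481461

L=959.362 V=753.481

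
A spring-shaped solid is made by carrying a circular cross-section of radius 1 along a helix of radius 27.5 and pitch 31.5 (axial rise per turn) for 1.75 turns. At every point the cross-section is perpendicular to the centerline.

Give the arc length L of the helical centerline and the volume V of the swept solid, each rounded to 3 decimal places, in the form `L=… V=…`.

2πR = 2π·27.5 = 172.787596
per-turn = √(172.787596² + 31.5²) = √(29855.5533 + 992.25) = √30847.8033 = 175.635427
L = 1.75 × 175.635427 = 307.361998
V = π·1² × L = 3.141593 × 307.361998 = 965.606194

L=307.362 V=965.606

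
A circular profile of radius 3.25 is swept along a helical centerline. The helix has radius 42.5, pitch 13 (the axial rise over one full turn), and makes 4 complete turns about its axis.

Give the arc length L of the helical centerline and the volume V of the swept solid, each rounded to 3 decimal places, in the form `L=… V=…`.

2πR = 2π·42.5 = 267.035376
per-turn = √(267.035376² + 13²) = √(71307.8918 + 169) = √71476.8918 = 267.351626
L = 4 × 267.351626 = 1069.406503
V = π·3.25² × L = 33.183072 × 1069.406503 = 35486.193420

L=1069.407 V=35486.193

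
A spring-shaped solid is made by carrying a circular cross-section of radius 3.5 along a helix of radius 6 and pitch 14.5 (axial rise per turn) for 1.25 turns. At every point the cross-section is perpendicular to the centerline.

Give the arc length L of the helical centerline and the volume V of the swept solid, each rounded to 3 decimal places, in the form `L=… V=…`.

L=50.489 V=1943.059

2πR = 2π·6 = 37.699112
per-turn = √(37.699112² + 14.5²) = √(1421.2230 + 210.25) = √1631.4730 = 40.391497
L = 1.25 × 40.391497 = 50.489371
V = π·3.5² × L = 38.484510 × 50.489371 = 1943.058715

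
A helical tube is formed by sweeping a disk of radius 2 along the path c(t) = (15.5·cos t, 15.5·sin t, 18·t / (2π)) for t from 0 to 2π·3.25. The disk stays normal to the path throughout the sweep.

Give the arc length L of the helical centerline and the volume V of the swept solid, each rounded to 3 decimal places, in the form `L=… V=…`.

L=321.876 V=4044.816

2πR = 2π·15.5 = 97.389372
per-turn = √(97.389372² + 18²) = √(9484.6898 + 324) = √9808.6898 = 99.038830
L = 3.25 × 99.038830 = 321.876197
V = π·2² × L = 12.566371 × 321.876197 = 4044.815586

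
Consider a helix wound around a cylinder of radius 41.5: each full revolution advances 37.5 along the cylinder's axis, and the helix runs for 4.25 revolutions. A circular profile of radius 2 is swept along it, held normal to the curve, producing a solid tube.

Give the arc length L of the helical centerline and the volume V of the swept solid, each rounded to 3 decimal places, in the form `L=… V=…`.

2πR = 2π·41.5 = 260.752190
per-turn = √(260.752190² + 37.5²) = √(67991.7047 + 1406.25) = √69397.9547 = 263.434916
L = 4.25 × 263.434916 = 1119.598391
V = π·2² × L = 12.566371 × 1119.598391 = 14069.288320

L=1119.598 V=14069.288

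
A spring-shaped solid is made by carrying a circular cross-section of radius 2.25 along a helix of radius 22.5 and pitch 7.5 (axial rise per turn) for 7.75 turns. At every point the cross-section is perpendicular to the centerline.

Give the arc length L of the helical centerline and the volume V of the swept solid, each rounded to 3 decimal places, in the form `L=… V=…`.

2πR = 2π·22.5 = 141.371669
per-turn = √(141.371669² + 7.5²) = √(19985.9489 + 56.25) = √20042.1989 = 141.570473
L = 7.75 × 141.570473 = 1097.171168
V = π·2.25² × L = 15.904313 × 1097.171168 = 17449.753463

L=1097.171 V=17449.753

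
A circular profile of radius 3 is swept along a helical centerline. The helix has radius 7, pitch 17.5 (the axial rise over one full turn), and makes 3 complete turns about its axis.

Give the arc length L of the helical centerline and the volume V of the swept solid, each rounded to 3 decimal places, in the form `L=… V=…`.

2πR = 2π·7 = 43.982297
per-turn = √(43.982297² + 17.5²) = √(1934.4425 + 306.25) = √2240.6925 = 47.335953
L = 3 × 47.335953 = 142.007860
V = π·3² × L = 28.274334 × 142.007860 = 4015.177634

L=142.008 V=4015.178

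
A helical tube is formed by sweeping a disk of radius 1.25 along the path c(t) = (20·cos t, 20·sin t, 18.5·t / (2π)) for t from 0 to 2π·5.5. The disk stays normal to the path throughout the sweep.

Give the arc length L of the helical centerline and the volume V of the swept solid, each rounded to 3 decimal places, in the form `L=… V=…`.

L=698.600 V=3429.245

2πR = 2π·20 = 125.663706
per-turn = √(125.663706² + 18.5²) = √(15791.3670 + 342.25) = √16133.6170 = 127.018176
L = 5.5 × 127.018176 = 698.599968
V = π·1.25² × L = 4.908739 × 698.599968 = 3429.244575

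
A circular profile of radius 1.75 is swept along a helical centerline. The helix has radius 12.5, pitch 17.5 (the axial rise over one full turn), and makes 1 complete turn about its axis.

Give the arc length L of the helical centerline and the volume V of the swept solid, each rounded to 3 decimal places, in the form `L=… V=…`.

L=80.466 V=774.172

2πR = 2π·12.5 = 78.539816
per-turn = √(78.539816² + 17.5²) = √(6168.5028 + 306.25) = √6474.7528 = 80.465848
L = 1 × 80.465848 = 80.465848
V = π·1.75² × L = 9.621128 × 80.465848 = 774.172187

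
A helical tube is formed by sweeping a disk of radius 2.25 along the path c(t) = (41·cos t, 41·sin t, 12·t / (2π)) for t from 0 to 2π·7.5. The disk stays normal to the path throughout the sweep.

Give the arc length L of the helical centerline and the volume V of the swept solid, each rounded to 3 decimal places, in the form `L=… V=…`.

2πR = 2π·41 = 257.610598
per-turn = √(257.610598² + 12²) = √(66363.2200 + 144) = √66507.2200 = 257.889938
L = 7.5 × 257.889938 = 1934.174533
V = π·2.25² × L = 15.904313 × 1934.174533 = 30761.716802

L=1934.175 V=30761.717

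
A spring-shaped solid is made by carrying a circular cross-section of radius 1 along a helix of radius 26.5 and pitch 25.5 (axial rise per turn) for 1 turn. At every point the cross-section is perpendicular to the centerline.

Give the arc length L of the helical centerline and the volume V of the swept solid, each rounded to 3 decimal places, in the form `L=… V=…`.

L=168.446 V=529.188

2πR = 2π·26.5 = 166.504411
per-turn = √(166.504411² + 25.5²) = √(27723.7188 + 650.25) = √28373.9688 = 168.445744
L = 1 × 168.445744 = 168.445744
V = π·1² × L = 3.141593 × 168.445744 = 529.187913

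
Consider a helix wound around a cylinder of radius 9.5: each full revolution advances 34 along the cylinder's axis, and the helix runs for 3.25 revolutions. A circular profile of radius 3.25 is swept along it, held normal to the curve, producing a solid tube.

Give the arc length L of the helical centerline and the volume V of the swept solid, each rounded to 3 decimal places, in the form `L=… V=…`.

L=223.257 V=7408.352

2πR = 2π·9.5 = 59.690260
per-turn = √(59.690260² + 34²) = √(3562.9272 + 1156) = √4718.9272 = 68.694448
L = 3.25 × 68.694448 = 223.256956
V = π·3.25² × L = 33.183072 × 223.256956 = 7408.351738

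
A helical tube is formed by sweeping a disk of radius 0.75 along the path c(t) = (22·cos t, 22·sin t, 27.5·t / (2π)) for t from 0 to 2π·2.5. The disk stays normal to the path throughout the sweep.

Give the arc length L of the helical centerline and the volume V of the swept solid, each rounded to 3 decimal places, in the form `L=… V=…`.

L=352.348 V=622.649

2πR = 2π·22 = 138.230077
per-turn = √(138.230077² + 27.5²) = √(19107.5541 + 756.25) = √19863.8041 = 140.939009
L = 2.5 × 140.939009 = 352.347521
V = π·0.75² × L = 1.767146 × 352.347521 = 622.649466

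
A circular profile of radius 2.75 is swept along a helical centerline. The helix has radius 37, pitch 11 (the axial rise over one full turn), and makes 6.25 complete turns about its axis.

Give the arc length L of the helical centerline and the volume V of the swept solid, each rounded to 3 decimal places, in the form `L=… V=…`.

2πR = 2π·37 = 232.477856
per-turn = √(232.477856² + 11²) = √(54045.9537 + 121) = √54166.9537 = 232.737951
L = 6.25 × 232.737951 = 1454.612192
V = π·2.75² × L = 23.758294 × 1454.612192 = 34559.104756

L=1454.612 V=34559.105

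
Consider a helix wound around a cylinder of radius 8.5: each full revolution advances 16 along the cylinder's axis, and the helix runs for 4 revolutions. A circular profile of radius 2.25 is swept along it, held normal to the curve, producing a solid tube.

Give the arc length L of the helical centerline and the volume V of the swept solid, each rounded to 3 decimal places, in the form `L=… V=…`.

L=223.009 V=3546.806

2πR = 2π·8.5 = 53.407075
per-turn = √(53.407075² + 16²) = √(2852.3157 + 256) = √3108.3157 = 55.752271
L = 4 × 55.752271 = 223.009082
V = π·2.25² × L = 15.904313 × 223.009082 = 3546.806203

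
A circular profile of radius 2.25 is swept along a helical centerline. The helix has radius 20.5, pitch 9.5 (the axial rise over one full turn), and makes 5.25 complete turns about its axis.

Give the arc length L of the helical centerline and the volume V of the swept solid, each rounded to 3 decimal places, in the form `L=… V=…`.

2πR = 2π·20.5 = 128.805299
per-turn = √(128.805299² + 9.5²) = √(16590.8050 + 90.25) = √16681.0550 = 129.155159
L = 5.25 × 129.155159 = 678.064583
V = π·2.25² × L = 15.904313 × 678.064583 = 10784.151229

L=678.065 V=10784.151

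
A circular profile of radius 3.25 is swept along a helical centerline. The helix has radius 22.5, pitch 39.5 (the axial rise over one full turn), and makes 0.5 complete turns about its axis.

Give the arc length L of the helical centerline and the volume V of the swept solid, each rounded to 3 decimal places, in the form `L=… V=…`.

L=73.393 V=2435.409

2πR = 2π·22.5 = 141.371669
per-turn = √(141.371669² + 39.5²) = √(19985.9489 + 1560.25) = √21546.1989 = 146.786235
L = 0.5 × 146.786235 = 73.393118
V = π·3.25² × L = 33.183072 × 73.393118 = 2435.409139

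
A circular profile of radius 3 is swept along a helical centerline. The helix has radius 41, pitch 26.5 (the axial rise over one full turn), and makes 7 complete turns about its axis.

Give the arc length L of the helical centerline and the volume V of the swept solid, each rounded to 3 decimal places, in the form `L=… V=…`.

L=1812.790 V=51255.433

2πR = 2π·41 = 257.610598
per-turn = √(257.610598² + 26.5²) = √(66363.2200 + 702.25) = √67065.4700 = 258.970018
L = 7 × 258.970018 = 1812.790123
V = π·3² × L = 28.274334 × 1812.790123 = 51255.433193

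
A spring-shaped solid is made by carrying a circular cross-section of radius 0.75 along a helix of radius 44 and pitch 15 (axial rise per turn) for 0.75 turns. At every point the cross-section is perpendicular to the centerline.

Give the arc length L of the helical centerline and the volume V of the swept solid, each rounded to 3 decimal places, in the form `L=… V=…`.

2πR = 2π·44 = 276.460154
per-turn = √(276.460154² + 15²) = √(76430.2165 + 225) = √76655.2165 = 276.866785
L = 0.75 × 276.866785 = 207.650089
V = π·0.75² × L = 1.767146 × 207.650089 = 366.947996

L=207.650 V=366.948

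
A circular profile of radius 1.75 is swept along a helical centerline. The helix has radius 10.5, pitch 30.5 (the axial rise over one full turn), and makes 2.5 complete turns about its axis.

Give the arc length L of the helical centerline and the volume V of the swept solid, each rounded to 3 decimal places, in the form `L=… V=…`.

L=181.706 V=1748.219

2πR = 2π·10.5 = 65.973446
per-turn = √(65.973446² + 30.5²) = √(4352.4955 + 930.25) = √5282.7455 = 72.682498
L = 2.5 × 72.682498 = 181.706245
V = π·1.75² × L = 9.621128 × 181.706245 = 1748.218955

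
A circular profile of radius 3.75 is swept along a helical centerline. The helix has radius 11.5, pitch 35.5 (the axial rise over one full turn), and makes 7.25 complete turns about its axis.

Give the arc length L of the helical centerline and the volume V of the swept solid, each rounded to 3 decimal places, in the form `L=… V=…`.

L=583.671 V=25785.793

2πR = 2π·11.5 = 72.256631
per-turn = √(72.256631² + 35.5²) = √(5221.0207 + 1260.25) = √6481.2707 = 80.506340
L = 7.25 × 80.506340 = 583.670963
V = π·3.75² × L = 44.178647 × 583.670963 = 25785.793243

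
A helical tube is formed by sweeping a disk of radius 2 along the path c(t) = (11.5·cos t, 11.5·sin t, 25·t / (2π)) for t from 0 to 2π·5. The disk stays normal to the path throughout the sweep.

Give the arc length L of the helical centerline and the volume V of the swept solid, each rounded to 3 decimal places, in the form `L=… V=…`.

L=382.296 V=4804.078

2πR = 2π·11.5 = 72.256631
per-turn = √(72.256631² + 25²) = √(5221.0207 + 625) = √5846.0207 = 76.459275
L = 5 × 76.459275 = 382.296375
V = π·2² × L = 12.566371 × 382.296375 = 4804.077931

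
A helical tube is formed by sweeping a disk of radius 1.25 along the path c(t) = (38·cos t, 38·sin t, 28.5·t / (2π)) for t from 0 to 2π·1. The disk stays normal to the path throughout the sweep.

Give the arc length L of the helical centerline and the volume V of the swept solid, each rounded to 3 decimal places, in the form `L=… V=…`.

2πR = 2π·38 = 238.761042
per-turn = √(238.761042² + 28.5²) = √(57006.8350 + 812.25) = √57819.0850 = 240.455994
L = 1 × 240.455994 = 240.455994
V = π·1.25² × L = 4.908739 × 240.455994 = 1180.335600

L=240.456 V=1180.336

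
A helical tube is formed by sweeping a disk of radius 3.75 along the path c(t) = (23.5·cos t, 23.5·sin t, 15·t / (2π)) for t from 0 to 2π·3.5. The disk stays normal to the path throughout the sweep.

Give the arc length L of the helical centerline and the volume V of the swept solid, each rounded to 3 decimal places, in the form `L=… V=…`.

2πR = 2π·23.5 = 147.654855
per-turn = √(147.654855² + 15²) = √(21801.9561 + 225) = √22026.9561 = 148.414811
L = 3.5 × 148.414811 = 519.451838
V = π·3.75² × L = 44.178647 × 519.451838 = 22948.679245

L=519.452 V=22948.679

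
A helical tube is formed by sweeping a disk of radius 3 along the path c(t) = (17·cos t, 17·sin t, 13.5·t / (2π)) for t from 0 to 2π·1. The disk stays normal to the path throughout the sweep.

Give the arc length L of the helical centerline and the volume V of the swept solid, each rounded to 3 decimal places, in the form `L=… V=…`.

L=107.664 V=3044.125

2πR = 2π·17 = 106.814150
per-turn = √(106.814150² + 13.5²) = √(11409.2627 + 182.25) = √11591.5127 = 107.663888
L = 1 × 107.663888 = 107.663888
V = π·3² × L = 28.274334 × 107.663888 = 3044.124704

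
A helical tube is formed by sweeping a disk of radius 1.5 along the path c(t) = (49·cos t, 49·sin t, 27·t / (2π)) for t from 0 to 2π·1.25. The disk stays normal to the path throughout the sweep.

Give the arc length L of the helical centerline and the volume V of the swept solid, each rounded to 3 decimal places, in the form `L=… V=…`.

L=386.322 V=2730.750

2πR = 2π·49 = 307.876080
per-turn = √(307.876080² + 27²) = √(94787.6807 + 729) = √95516.6807 = 309.057730
L = 1.25 × 309.057730 = 386.322163
V = π·1.5² × L = 7.068583 × 386.322163 = 2730.750455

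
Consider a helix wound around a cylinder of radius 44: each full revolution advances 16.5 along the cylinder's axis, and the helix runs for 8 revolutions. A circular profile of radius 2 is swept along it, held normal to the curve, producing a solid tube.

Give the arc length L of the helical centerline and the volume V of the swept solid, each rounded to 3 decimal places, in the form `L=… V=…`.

L=2215.617 V=27842.262

2πR = 2π·44 = 276.460154
per-turn = √(276.460154² + 16.5²) = √(76430.2165 + 272.25) = √76702.4665 = 276.952101
L = 8 × 276.952101 = 2215.616811
V = π·2² × L = 12.566371 × 2215.616811 = 27842.261991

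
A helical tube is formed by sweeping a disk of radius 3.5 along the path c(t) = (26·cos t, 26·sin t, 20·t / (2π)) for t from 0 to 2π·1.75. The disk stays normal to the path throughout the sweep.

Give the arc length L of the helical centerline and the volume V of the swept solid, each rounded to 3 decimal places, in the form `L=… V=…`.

L=288.019 V=11084.287

2πR = 2π·26 = 163.362818
per-turn = √(163.362818² + 20²) = √(26687.4103 + 400) = √27087.4103 = 164.582533
L = 1.75 × 164.582533 = 288.019433
V = π·3.5² × L = 38.484510 × 288.019433 = 11084.286769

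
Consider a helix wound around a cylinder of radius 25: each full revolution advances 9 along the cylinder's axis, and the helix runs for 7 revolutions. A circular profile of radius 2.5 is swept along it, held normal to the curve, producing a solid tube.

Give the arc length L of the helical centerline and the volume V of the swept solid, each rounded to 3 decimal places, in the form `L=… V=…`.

2πR = 2π·25 = 157.079633
per-turn = √(157.079633² + 9²) = √(24674.0110 + 81) = √24755.0110 = 157.337252
L = 7 × 157.337252 = 1101.360767
V = π·2.5² × L = 19.634954 × 1101.360767 = 21625.168091

L=1101.361 V=21625.168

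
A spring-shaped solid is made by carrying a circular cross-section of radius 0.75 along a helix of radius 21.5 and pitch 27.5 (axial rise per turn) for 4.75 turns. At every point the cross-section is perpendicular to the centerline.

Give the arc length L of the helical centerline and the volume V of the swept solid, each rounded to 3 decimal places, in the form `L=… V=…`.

2πR = 2π·21.5 = 135.088484
per-turn = √(135.088484² + 27.5²) = √(18248.8985 + 756.25) = √19005.1485 = 137.859162
L = 4.75 × 137.859162 = 654.831019
V = π·0.75² × L = 1.767146 × 654.831019 = 1157.181930

L=654.831 V=1157.182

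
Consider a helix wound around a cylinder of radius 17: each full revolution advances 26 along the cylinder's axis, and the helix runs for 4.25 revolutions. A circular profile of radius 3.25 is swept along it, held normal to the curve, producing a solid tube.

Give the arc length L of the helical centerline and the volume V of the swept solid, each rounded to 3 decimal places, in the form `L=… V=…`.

2πR = 2π·17 = 106.814150
per-turn = √(106.814150² + 26²) = √(11409.2627 + 676) = √12085.2627 = 109.932992
L = 4.25 × 109.932992 = 467.215215
V = π·3.25² × L = 33.183072 × 467.215215 = 15503.636313

L=467.215 V=15503.636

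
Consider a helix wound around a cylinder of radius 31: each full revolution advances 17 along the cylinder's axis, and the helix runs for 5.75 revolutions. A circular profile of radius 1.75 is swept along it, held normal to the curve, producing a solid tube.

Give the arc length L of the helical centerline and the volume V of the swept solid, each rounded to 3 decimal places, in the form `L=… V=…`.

L=1124.235 V=10816.412

2πR = 2π·31 = 194.778745
per-turn = √(194.778745² + 17²) = √(37938.7593 + 289) = √38227.7593 = 195.519204
L = 5.75 × 195.519204 = 1124.235426
V = π·1.75² × L = 9.621128 × 1124.235426 = 10816.412373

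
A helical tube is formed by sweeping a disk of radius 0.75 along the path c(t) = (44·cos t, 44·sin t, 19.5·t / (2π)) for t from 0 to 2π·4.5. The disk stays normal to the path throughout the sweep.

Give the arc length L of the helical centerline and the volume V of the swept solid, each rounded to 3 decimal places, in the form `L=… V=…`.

L=1247.162 V=2203.916

2πR = 2π·44 = 276.460154
per-turn = √(276.460154² + 19.5²) = √(76430.2165 + 380.25) = √76810.4665 = 277.147012
L = 4.5 × 277.147012 = 1247.161556
V = π·0.75² × L = 1.767146 × 1247.161556 = 2203.916390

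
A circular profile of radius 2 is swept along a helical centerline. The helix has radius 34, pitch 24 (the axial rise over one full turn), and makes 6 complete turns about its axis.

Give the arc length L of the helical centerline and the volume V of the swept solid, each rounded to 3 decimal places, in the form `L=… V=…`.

L=1289.833 V=16208.523

2πR = 2π·34 = 213.628300
per-turn = √(213.628300² + 24²) = √(45637.0508 + 576) = √46213.0508 = 214.972209
L = 6 × 214.972209 = 1289.833256
V = π·2² × L = 12.566371 × 1289.833256 = 16208.522719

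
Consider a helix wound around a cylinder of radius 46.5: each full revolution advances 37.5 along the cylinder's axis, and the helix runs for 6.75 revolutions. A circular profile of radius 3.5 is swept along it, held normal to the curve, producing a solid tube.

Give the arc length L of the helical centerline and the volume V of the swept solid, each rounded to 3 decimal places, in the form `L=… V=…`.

L=1988.313 V=76519.245

2πR = 2π·46.5 = 292.168117
per-turn = √(292.168117² + 37.5²) = √(85362.2085 + 1406.25) = √86768.4585 = 294.564863
L = 6.75 × 294.564863 = 1988.312825
V = π·3.5² × L = 38.484510 × 1988.312825 = 76519.244798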